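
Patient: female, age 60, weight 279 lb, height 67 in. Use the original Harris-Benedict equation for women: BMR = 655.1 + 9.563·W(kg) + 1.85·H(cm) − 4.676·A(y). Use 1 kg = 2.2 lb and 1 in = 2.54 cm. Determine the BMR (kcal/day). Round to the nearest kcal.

1902 kcal/day

Convert to metric: weight = 279 ÷ 2.2 = 126.8182 kg; height = 67 × 2.54 = 170.18 cm.
Harris-Benedict: BMR = 655.1 + 9.563(126.8182) + 1.85(170.18) − 4.676(60) = 1902.1353 kcal/day.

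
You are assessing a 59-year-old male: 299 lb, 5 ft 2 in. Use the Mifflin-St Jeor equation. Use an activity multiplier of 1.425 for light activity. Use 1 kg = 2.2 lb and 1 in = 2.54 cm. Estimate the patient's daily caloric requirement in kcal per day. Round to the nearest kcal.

2926 kcal per day

Convert to metric: weight = 299 ÷ 2.2 = 135.9091 kg; height = (5×12 + 2) × 2.54 = 62 × 2.54 = 157.48 cm.
Mifflin-St Jeor (male): BMR = 10(135.9091) + 6.25(157.48) − 5(59) + 5 = 1359.0909 + 984.25 − 295 + 5 = 2053.3409 kcal/day.
TEE = BMR × activity factor = 2053.3409 × 1.425 = 2926.0108 kcal/day.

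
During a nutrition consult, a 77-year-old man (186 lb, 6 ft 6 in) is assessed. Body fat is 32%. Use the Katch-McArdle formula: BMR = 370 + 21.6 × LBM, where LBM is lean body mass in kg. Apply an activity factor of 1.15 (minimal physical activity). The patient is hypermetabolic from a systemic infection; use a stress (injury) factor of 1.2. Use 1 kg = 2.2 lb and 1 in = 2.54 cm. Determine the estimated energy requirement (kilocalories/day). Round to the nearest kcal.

Convert to metric: weight = 186 ÷ 2.2 = 84.5455 kg; height = (6×12 + 6) × 2.54 = 78 × 2.54 = 198.12 cm.
LBM = 84.5455 × (1 − 0.32) = 57.4909 kg. Katch-McArdle: BMR = 370 + 21.6 × 57.4909 = 1611.8036 kcal/day.
TEE = BMR × activity factor = 1611.8036 × 1.15 = 1853.5742 kcal/day.
Apply stress factor: 1853.5742 × 1.2 = 2224.289 kcal/day.

2224 kilocalories/day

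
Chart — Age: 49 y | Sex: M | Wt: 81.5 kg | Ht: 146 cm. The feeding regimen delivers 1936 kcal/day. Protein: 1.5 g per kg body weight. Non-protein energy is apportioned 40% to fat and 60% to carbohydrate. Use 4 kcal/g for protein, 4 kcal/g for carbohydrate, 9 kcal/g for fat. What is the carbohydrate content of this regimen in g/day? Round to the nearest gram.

217 g/day

Protein = 1.5 × 81.5 = 122.25 g → 122.25 × 4 = 489 kcal.
Non-protein calories = 1936 − 489 = 1447 kcal.
Fat: 40% × 1447 = 578.8 kcal; carbohydrate: 868.2 kcal.
Carbohydrate: 868.2 kcal ÷ 4 kcal/g = 217.05 g.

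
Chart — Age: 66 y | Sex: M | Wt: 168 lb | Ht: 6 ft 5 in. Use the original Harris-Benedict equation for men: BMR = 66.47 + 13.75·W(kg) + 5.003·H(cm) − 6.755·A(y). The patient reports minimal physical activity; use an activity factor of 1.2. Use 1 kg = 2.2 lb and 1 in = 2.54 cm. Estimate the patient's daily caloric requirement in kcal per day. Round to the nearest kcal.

Convert to metric: weight = 168 ÷ 2.2 = 76.3636 kg; height = (6×12 + 5) × 2.54 = 77 × 2.54 = 195.58 cm.
Harris-Benedict: BMR = 66.47 + 13.75(76.3636) + 5.003(195.58) − 6.755(66) = 1649.1267 kcal/day.
TEE = BMR × activity factor = 1649.1267 × 1.2 = 1978.9521 kcal/day.

1979 kcal per day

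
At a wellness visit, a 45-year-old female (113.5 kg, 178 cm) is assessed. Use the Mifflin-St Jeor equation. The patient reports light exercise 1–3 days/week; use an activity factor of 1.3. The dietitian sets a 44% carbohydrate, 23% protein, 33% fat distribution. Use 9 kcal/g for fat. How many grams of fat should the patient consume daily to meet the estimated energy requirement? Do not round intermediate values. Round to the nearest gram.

89 g/day

Mifflin-St Jeor (female): BMR = 10(113.5) + 6.25(178) − 5(45) − 161 = 1135 + 1112.5 − 225 − 161 = 1861.5 kcal/day.
TEE = 1861.5 × 1.3 = 2419.95 kcal/day.
Fat energy = 33% × 2419.95 = 798.5835 kcal.
Fat = 798.5835 ÷ 9 kcal/g = 88.7315 g.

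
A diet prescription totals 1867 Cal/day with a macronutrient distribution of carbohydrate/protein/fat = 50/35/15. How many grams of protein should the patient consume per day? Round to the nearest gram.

163 g/day

Protein energy = 35% × 1867 = 653.45 kcal.
At 4 kcal/g: 653.45 ÷ 4 = 163.3625 g.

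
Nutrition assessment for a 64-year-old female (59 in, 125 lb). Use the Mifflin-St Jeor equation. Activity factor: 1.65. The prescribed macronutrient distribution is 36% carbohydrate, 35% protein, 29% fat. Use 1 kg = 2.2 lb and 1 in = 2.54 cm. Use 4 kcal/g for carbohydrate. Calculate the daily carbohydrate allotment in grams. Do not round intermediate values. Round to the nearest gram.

Convert to metric: weight = 125 ÷ 2.2 = 56.8182 kg; height = 59 × 2.54 = 149.86 cm.
Mifflin-St Jeor (female): BMR = 10(56.8182) + 6.25(149.86) − 5(64) − 161 = 568.1818 + 936.625 − 320 − 161 = 1023.8068 kcal/day.
TEE = 1023.8068 × 1.65 = 1689.2813 kcal/day.
Carbohydrate energy = 36% × 1689.2813 = 608.1413 kcal.
Carbohydrate = 608.1413 ÷ 4 kcal/g = 152.0353 g.

152 g/day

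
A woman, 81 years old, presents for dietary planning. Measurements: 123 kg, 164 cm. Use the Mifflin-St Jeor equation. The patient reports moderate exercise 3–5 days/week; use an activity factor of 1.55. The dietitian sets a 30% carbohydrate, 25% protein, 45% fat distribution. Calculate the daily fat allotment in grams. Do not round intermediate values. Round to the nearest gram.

131 g/day

Mifflin-St Jeor (female): BMR = 10(123) + 6.25(164) − 5(81) − 161 = 1230 + 1025 − 405 − 161 = 1689 kcal/day.
TEE = 1689 × 1.55 = 2617.95 kcal/day.
Fat energy = 45% × 2617.95 = 1178.0775 kcal.
Fat = 1178.0775 ÷ 9 kcal/g = 130.8975 g.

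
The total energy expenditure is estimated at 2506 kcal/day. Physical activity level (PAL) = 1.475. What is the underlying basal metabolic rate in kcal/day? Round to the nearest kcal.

1699 kcal/day

BMR = TEE ÷ activity factor = 2506 ÷ 1.475 = 1698.9831 kcal/day.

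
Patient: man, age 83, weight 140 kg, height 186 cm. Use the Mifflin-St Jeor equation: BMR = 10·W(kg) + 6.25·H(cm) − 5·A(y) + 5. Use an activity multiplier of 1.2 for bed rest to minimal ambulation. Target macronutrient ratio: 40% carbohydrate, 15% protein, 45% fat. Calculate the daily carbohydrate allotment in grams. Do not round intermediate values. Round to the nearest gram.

Mifflin-St Jeor (male): BMR = 10(140) + 6.25(186) − 5(83) + 5 = 1400 + 1162.5 − 415 + 5 = 2152.5 kcal/day.
TEE = 2152.5 × 1.2 = 2583 kcal/day.
Carbohydrate energy = 40% × 2583 = 1033.2 kcal.
Carbohydrate = 1033.2 ÷ 4 kcal/g = 258.3 g.

258 g/day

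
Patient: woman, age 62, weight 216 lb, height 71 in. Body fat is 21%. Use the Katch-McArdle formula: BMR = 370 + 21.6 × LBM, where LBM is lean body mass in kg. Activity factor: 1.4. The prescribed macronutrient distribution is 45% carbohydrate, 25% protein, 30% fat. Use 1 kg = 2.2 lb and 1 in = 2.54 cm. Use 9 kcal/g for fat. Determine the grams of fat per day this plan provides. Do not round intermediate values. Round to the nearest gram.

95 g/day

Convert to metric: weight = 216 ÷ 2.2 = 98.1818 kg; height = 71 × 2.54 = 180.34 cm.
LBM = 98.1818 × (1 − 0.21) = 77.5636 kg. Katch-McArdle: BMR = 370 + 21.6 × 77.5636 = 2045.3745 kcal/day.
TEE = 2045.3745 × 1.4 = 2863.5244 kcal/day.
Fat energy = 30% × 2863.5244 = 859.0573 kcal.
Fat = 859.0573 ÷ 9 kcal/g = 95.4508 g.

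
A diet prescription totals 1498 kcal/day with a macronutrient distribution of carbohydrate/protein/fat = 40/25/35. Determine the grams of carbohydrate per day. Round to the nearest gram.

150 g/day

Carbohydrate energy = 40% × 1498 = 599.2 kcal.
At 4 kcal/g: 599.2 ÷ 4 = 149.8 g.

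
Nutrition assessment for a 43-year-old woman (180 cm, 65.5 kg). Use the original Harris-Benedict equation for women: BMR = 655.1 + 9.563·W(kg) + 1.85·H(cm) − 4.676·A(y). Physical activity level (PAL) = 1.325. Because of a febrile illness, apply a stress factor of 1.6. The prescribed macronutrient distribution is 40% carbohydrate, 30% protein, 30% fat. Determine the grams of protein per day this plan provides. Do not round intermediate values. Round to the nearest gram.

225 g/day

Harris-Benedict: BMR = 655.1 + 9.563(65.5) + 1.85(180) − 4.676(43) = 1413.4085 kcal/day.
TEE = 1413.4085 × 1.325 = 1872.7663 kcal/day.
With stress factor 1.6: 1872.7663 × 1.6 = 2996.426 kcal/day.
Protein energy = 30% × 2996.426 = 898.9278 kcal.
Protein = 898.9278 ÷ 4 kcal/g = 224.732 g.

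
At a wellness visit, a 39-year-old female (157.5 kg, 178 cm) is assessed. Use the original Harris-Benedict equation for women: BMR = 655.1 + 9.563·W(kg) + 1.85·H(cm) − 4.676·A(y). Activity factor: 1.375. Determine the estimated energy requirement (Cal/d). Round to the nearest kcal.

3174 Cal/d

Harris-Benedict: BMR = 655.1 + 9.563(157.5) + 1.85(178) − 4.676(39) = 2308.2085 kcal/day.
TEE = BMR × activity factor = 2308.2085 × 1.375 = 3173.7867 kcal/day.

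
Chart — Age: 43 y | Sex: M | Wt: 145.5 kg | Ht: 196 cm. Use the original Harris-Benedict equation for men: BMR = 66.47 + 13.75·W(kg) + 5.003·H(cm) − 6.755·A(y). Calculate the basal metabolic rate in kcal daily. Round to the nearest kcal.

Harris-Benedict: BMR = 66.47 + 13.75(145.5) + 5.003(196) − 6.755(43) = 2757.218 kcal/day.

2757 kcal daily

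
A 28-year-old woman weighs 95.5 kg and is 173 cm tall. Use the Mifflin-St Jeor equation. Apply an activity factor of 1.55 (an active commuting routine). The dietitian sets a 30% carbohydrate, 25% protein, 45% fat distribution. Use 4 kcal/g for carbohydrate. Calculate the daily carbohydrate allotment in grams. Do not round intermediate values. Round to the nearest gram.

202 g/day

Mifflin-St Jeor (female): BMR = 10(95.5) + 6.25(173) − 5(28) − 161 = 955 + 1081.25 − 140 − 161 = 1735.25 kcal/day.
TEE = 1735.25 × 1.55 = 2689.6375 kcal/day.
Carbohydrate energy = 30% × 2689.6375 = 806.8913 kcal.
Carbohydrate = 806.8913 ÷ 4 kcal/g = 201.7228 g.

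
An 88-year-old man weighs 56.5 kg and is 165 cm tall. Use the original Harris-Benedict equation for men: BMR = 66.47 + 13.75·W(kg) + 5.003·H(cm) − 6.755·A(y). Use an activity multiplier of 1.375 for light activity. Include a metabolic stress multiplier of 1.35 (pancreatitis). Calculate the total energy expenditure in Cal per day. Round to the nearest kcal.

1994 Cal per day

Harris-Benedict: BMR = 66.47 + 13.75(56.5) + 5.003(165) − 6.755(88) = 1074.4 kcal/day.
TEE = BMR × activity factor = 1074.4 × 1.375 = 1477.3 kcal/day.
Apply stress factor: 1477.3 × 1.35 = 1994.355 kcal/day.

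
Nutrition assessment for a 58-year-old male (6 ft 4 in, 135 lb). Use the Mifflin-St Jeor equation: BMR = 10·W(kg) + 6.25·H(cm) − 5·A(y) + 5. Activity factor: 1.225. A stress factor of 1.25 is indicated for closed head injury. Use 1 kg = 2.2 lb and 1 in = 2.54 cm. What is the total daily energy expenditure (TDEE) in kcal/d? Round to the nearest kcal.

Convert to metric: weight = 135 ÷ 2.2 = 61.3636 kg; height = (6×12 + 4) × 2.54 = 76 × 2.54 = 193.04 cm.
Mifflin-St Jeor (male): BMR = 10(61.3636) + 6.25(193.04) − 5(58) + 5 = 613.6364 + 1206.5 − 290 + 5 = 1535.1364 kcal/day.
TEE = BMR × activity factor = 1535.1364 × 1.225 = 1880.542 kcal/day.
Apply stress factor: 1880.542 × 1.25 = 2350.6776 kcal/day.

2351 kcal/d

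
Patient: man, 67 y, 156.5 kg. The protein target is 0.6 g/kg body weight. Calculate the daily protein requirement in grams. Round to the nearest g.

94 g/day

Protein = 0.6 g/kg × 156.5 kg = 93.9 g/day.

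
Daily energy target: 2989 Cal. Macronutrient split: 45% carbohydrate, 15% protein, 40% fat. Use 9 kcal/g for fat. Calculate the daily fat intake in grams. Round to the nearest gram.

Fat energy = 40% × 2989 = 1195.6 kcal.
At 9 kcal/g: 1195.6 ÷ 9 = 132.8444 g.

133 g/day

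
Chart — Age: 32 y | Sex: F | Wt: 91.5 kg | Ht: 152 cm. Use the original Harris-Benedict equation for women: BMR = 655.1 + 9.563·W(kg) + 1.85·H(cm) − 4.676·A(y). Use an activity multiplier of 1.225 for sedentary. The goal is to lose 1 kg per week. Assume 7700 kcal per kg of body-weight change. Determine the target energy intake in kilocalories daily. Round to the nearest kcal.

Harris-Benedict: BMR = 655.1 + 9.563(91.5) + 1.85(152) − 4.676(32) = 1661.6825 kcal/day.
TEE = 1661.6825 × 1.225 = 2035.5611 kcal/day.
Required daily deficit = 1 × 7700 ÷ 7 = 1100 kcal/day.
Target intake = 2035.5611 − 1100 = 935.5611 kcal/day.

936 kilocalories daily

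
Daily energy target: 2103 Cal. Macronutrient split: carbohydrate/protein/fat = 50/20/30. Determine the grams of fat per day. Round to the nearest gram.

70 g/day

Fat energy = 30% × 2103 = 630.9 kcal.
At 9 kcal/g: 630.9 ÷ 9 = 70.1 g.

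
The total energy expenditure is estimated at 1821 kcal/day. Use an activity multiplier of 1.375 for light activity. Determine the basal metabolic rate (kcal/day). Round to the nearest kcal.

1324 kcal/day

BMR = TEE ÷ activity factor = 1821 ÷ 1.375 = 1324.3636 kcal/day.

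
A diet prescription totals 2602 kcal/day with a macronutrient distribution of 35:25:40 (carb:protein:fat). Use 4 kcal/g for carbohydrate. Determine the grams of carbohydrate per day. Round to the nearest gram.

228 g/day

Carbohydrate energy = 35% × 2602 = 910.7 kcal.
At 4 kcal/g: 910.7 ÷ 4 = 227.675 g.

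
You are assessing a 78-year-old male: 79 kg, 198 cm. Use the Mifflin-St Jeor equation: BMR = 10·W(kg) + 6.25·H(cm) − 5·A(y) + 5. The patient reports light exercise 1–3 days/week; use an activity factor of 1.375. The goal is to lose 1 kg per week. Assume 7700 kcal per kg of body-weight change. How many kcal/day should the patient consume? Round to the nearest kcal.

Mifflin-St Jeor (male): BMR = 10(79) + 6.25(198) − 5(78) + 5 = 790 + 1237.5 − 390 + 5 = 1642.5 kcal/day.
TEE = 1642.5 × 1.375 = 2258.4375 kcal/day.
Required daily deficit = 1 × 7700 ÷ 7 = 1100 kcal/day.
Target intake = 2258.4375 − 1100 = 1158.4375 kcal/day.

1158 kcal/day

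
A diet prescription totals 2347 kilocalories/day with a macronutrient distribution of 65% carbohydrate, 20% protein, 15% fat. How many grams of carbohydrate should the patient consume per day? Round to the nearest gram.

381 g/day

Carbohydrate energy = 65% × 2347 = 1525.55 kcal.
At 4 kcal/g: 1525.55 ÷ 4 = 381.3875 g.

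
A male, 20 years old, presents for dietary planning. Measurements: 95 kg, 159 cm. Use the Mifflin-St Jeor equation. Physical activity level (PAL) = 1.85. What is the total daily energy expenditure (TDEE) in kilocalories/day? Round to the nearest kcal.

3420 kilocalories/day

Mifflin-St Jeor (male): BMR = 10(95) + 6.25(159) − 5(20) + 5 = 950 + 993.75 − 100 + 5 = 1848.75 kcal/day.
TEE = BMR × activity factor = 1848.75 × 1.85 = 3420.1875 kcal/day.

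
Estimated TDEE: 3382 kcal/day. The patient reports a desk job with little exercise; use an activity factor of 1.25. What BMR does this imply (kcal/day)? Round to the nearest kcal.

BMR = TEE ÷ activity factor = 3382 ÷ 1.25 = 2705.6 kcal/day.

2706 kcal/day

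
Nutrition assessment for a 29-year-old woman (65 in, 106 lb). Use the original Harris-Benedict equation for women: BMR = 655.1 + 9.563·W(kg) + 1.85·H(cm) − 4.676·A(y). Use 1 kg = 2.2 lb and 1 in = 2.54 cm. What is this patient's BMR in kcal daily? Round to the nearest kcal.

1286 kcal daily

Convert to metric: weight = 106 ÷ 2.2 = 48.1818 kg; height = 65 × 2.54 = 165.1 cm.
Harris-Benedict: BMR = 655.1 + 9.563(48.1818) + 1.85(165.1) − 4.676(29) = 1285.6937 kcal/day.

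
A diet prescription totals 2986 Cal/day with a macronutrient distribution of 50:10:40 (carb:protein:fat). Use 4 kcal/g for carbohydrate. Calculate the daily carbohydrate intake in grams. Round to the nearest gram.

Carbohydrate energy = 50% × 2986 = 1493 kcal.
At 4 kcal/g: 1493 ÷ 4 = 373.25 g.

373 g/day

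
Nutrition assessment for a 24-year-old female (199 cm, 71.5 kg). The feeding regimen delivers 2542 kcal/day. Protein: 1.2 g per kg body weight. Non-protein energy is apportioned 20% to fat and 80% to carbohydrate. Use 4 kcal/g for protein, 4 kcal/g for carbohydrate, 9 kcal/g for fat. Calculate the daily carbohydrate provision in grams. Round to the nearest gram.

Protein = 1.2 × 71.5 = 85.8 g → 85.8 × 4 = 343.2 kcal.
Non-protein calories = 2542 − 343.2 = 2198.8 kcal.
Fat: 20% × 2198.8 = 439.76 kcal; carbohydrate: 1759.04 kcal.
Carbohydrate: 1759.04 kcal ÷ 4 kcal/g = 439.76 g.

440 g/day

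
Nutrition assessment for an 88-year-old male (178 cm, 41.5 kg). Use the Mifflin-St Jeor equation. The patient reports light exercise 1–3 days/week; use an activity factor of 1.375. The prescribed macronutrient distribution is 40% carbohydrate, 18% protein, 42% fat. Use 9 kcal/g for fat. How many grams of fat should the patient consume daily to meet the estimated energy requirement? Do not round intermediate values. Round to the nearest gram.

70 g/day

Mifflin-St Jeor (male): BMR = 10(41.5) + 6.25(178) − 5(88) + 5 = 415 + 1112.5 − 440 + 5 = 1092.5 kcal/day.
TEE = 1092.5 × 1.375 = 1502.1875 kcal/day.
Fat energy = 42% × 1502.1875 = 630.9188 kcal.
Fat = 630.9188 ÷ 9 kcal/g = 70.1021 g.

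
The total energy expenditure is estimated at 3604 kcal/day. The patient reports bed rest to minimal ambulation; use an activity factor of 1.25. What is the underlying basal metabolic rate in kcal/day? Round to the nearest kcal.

BMR = TEE ÷ activity factor = 3604 ÷ 1.25 = 2883.2 kcal/day.

2883 kcal/day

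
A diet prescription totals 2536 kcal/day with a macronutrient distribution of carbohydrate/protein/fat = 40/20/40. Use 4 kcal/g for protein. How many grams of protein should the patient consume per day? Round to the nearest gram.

127 g/day

Protein energy = 20% × 2536 = 507.2 kcal.
At 4 kcal/g: 507.2 ÷ 4 = 126.8 g.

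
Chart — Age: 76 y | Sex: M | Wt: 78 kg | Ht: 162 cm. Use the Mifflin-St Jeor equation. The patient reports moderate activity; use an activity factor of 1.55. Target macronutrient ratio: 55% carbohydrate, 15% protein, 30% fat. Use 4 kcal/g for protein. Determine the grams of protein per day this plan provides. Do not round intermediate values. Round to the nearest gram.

82 g/day

Mifflin-St Jeor (male): BMR = 10(78) + 6.25(162) − 5(76) + 5 = 780 + 1012.5 − 380 + 5 = 1417.5 kcal/day.
TEE = 1417.5 × 1.55 = 2197.125 kcal/day.
Protein energy = 15% × 2197.125 = 329.5688 kcal.
Protein = 329.5688 ÷ 4 kcal/g = 82.3922 g.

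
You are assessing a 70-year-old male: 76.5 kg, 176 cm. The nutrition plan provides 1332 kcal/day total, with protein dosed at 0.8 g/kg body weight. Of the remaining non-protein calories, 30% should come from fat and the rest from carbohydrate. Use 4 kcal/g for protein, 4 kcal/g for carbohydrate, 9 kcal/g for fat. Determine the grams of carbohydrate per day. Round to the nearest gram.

Protein = 0.8 × 76.5 = 61.2 g → 61.2 × 4 = 244.8 kcal.
Non-protein calories = 1332 − 244.8 = 1087.2 kcal.
Fat: 30% × 1087.2 = 326.16 kcal; carbohydrate: 761.04 kcal.
Carbohydrate: 761.04 kcal ÷ 4 kcal/g = 190.26 g.

190 g/day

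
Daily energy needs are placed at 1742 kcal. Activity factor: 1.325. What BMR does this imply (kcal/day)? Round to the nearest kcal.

BMR = TEE ÷ activity factor = 1742 ÷ 1.325 = 1314.717 kcal/day.

1315 kcal/day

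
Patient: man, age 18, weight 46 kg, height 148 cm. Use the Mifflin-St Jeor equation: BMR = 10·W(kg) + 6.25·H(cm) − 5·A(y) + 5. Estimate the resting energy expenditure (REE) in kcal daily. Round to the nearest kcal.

1300 kcal daily

Mifflin-St Jeor (male): BMR = 10(46) + 6.25(148) − 5(18) + 5 = 460 + 925 − 90 + 5 = 1300 kcal/day.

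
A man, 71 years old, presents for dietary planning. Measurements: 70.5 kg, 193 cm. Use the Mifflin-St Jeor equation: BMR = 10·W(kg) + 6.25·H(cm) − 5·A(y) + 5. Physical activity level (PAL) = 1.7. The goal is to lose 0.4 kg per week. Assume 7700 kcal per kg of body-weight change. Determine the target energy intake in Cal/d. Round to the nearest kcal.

2214 Cal/d

Mifflin-St Jeor (male): BMR = 10(70.5) + 6.25(193) − 5(71) + 5 = 705 + 1206.25 − 355 + 5 = 1561.25 kcal/day.
TEE = 1561.25 × 1.7 = 2654.125 kcal/day.
Required daily deficit = 0.4 × 7700 ÷ 7 = 440 kcal/day.
Target intake = 2654.125 − 440 = 2214.125 kcal/day.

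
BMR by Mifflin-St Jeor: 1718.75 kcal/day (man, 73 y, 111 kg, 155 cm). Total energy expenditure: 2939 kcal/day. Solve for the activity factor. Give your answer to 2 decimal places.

1.71

Activity factor = TEE ÷ BMR = 2939 ÷ 1718.75 = 1.71.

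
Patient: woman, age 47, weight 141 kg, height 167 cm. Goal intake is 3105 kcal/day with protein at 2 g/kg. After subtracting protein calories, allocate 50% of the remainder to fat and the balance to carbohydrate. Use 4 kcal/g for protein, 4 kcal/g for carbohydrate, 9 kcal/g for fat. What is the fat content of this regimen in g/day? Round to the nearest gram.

Protein = 2 × 141 = 282 g → 282 × 4 = 1128 kcal.
Non-protein calories = 3105 − 1128 = 1977 kcal.
Fat: 50% × 1977 = 988.5 kcal; carbohydrate: 988.5 kcal.
Fat: 988.5 kcal ÷ 9 kcal/g = 109.8333 g.

110 g/day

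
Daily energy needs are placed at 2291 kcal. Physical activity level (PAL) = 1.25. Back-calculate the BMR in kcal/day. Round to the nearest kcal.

BMR = TEE ÷ activity factor = 2291 ÷ 1.25 = 1832.8 kcal/day.

1833 kcal/day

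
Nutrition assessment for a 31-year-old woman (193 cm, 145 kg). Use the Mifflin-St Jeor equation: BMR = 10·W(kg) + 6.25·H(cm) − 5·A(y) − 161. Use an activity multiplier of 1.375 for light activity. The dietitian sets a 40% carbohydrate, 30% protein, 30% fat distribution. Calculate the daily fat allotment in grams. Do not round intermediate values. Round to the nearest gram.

107 g/day

Mifflin-St Jeor (female): BMR = 10(145) + 6.25(193) − 5(31) − 161 = 1450 + 1206.25 − 155 − 161 = 2340.25 kcal/day.
TEE = 2340.25 × 1.375 = 3217.8438 kcal/day.
Fat energy = 30% × 3217.8438 = 965.3531 kcal.
Fat = 965.3531 ÷ 9 kcal/g = 107.2615 g.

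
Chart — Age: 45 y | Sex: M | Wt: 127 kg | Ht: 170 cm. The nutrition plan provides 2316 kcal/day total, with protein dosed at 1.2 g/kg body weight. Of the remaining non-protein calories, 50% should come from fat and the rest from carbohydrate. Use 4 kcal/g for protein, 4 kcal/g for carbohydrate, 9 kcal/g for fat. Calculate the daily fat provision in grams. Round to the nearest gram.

95 g/day

Protein = 1.2 × 127 = 152.4 g → 152.4 × 4 = 609.6 kcal.
Non-protein calories = 2316 − 609.6 = 1706.4 kcal.
Fat: 50% × 1706.4 = 853.2 kcal; carbohydrate: 853.2 kcal.
Fat: 853.2 kcal ÷ 9 kcal/g = 94.8 g.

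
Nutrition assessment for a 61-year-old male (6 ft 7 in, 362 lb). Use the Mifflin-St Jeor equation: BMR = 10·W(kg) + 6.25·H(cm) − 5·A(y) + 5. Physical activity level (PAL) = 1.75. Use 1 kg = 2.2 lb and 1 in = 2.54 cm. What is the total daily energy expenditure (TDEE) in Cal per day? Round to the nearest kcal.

4549 Cal per day

Convert to metric: weight = 362 ÷ 2.2 = 164.5455 kg; height = (6×12 + 7) × 2.54 = 79 × 2.54 = 200.66 cm.
Mifflin-St Jeor (male): BMR = 10(164.5455) + 6.25(200.66) − 5(61) + 5 = 1645.4545 + 1254.125 − 305 + 5 = 2599.5795 kcal/day.
TEE = BMR × activity factor = 2599.5795 × 1.75 = 4549.2642 kcal/day.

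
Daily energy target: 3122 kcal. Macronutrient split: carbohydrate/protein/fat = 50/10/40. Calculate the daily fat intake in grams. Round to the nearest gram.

139 g/day

Fat energy = 40% × 3122 = 1248.8 kcal.
At 9 kcal/g: 1248.8 ÷ 9 = 138.7556 g.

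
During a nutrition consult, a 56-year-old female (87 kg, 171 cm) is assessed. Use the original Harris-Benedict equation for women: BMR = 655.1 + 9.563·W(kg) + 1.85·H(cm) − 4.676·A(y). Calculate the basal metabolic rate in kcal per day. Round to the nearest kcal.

Harris-Benedict: BMR = 655.1 + 9.563(87) + 1.85(171) − 4.676(56) = 1541.575 kcal/day.

1542 kcal per day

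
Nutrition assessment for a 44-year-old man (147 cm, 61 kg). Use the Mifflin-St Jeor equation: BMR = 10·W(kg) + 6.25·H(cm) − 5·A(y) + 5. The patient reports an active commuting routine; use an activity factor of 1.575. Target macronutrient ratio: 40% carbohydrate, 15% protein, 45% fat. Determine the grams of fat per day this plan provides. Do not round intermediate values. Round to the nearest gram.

Mifflin-St Jeor (male): BMR = 10(61) + 6.25(147) − 5(44) + 5 = 610 + 918.75 − 220 + 5 = 1313.75 kcal/day.
TEE = 1313.75 × 1.575 = 2069.1563 kcal/day.
Fat energy = 45% × 2069.1563 = 931.1203 kcal.
Fat = 931.1203 ÷ 9 kcal/g = 103.4578 g.

103 g/day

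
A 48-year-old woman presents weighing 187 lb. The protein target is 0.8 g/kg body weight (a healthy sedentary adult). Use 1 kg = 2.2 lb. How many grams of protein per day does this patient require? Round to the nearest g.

68 g/day

Weight in kg = 187 ÷ 2.2 = 85 kg.
Protein = 0.8 g/kg × 85 kg = 68 g/day.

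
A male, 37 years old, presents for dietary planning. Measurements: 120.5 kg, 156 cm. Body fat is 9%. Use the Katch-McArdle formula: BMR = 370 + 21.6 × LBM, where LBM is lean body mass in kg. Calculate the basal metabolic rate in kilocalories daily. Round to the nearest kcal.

2739 kilocalories daily

LBM = 120.5 × (1 − 0.09) = 109.655 kg. Katch-McArdle: BMR = 370 + 21.6 × 109.655 = 2738.548 kcal/day.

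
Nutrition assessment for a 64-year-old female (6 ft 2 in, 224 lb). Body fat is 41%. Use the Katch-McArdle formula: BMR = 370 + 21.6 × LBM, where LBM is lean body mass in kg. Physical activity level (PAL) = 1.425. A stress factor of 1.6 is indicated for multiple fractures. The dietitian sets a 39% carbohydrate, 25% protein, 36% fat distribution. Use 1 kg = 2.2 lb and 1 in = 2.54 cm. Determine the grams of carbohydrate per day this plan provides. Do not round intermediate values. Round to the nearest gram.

Convert to metric: weight = 224 ÷ 2.2 = 101.8182 kg; height = (6×12 + 2) × 2.54 = 74 × 2.54 = 187.96 cm.
LBM = 101.8182 × (1 − 0.41) = 60.0727 kg. Katch-McArdle: BMR = 370 + 21.6 × 60.0727 = 1667.5709 kcal/day.
TEE = 1667.5709 × 1.425 = 2376.2885 kcal/day.
With stress factor 1.6: 2376.2885 × 1.6 = 3802.0617 kcal/day.
Carbohydrate energy = 39% × 3802.0617 = 1482.8041 kcal.
Carbohydrate = 1482.8041 ÷ 4 kcal/g = 370.701 g.

371 g/day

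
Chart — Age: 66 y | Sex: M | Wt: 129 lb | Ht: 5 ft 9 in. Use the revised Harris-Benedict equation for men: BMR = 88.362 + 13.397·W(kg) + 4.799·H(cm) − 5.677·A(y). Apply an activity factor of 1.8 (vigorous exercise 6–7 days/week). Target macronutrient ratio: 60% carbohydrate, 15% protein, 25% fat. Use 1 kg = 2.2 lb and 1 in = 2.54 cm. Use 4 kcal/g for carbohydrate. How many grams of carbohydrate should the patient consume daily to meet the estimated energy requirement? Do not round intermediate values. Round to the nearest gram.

Convert to metric: weight = 129 ÷ 2.2 = 58.6364 kg; height = (5×12 + 9) × 2.54 = 69 × 2.54 = 175.26 cm.
Harris-Benedict: BMR = 88.362 + 13.397(58.6364) + 4.799(175.26) − 5.677(66) = 1340.3041 kcal/day.
TEE = 1340.3041 × 1.8 = 2412.5474 kcal/day.
Carbohydrate energy = 60% × 2412.5474 = 1447.5284 kcal.
Carbohydrate = 1447.5284 ÷ 4 kcal/g = 361.8821 g.

362 g/day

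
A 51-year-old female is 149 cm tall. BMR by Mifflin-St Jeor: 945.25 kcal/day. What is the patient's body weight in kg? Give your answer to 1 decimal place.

945.25 = 10·W + 6.25(149) − 5(51) − 161
10·W = 945.25 − 515.25 = 430, so W = 43 kg.

43.0 kg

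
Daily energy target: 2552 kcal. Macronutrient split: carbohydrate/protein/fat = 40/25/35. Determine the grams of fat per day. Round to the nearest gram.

Fat energy = 35% × 2552 = 893.2 kcal.
At 9 kcal/g: 893.2 ÷ 9 = 99.2444 g.

99 g/day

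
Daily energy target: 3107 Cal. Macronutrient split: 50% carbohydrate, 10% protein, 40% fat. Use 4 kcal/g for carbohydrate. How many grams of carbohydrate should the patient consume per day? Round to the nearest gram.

388 g/day

Carbohydrate energy = 50% × 3107 = 1553.5 kcal.
At 4 kcal/g: 1553.5 ÷ 4 = 388.375 g.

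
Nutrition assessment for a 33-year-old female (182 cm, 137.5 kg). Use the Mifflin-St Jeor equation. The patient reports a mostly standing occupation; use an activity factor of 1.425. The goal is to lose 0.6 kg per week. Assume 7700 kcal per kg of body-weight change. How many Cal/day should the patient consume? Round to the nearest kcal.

Mifflin-St Jeor (female): BMR = 10(137.5) + 6.25(182) − 5(33) − 161 = 1375 + 1137.5 − 165 − 161 = 2186.5 kcal/day.
TEE = 2186.5 × 1.425 = 3115.7625 kcal/day.
Required daily deficit = 0.6 × 7700 ÷ 7 = 660 kcal/day.
Target intake = 3115.7625 − 660 = 2455.7625 kcal/day.

2456 Cal/day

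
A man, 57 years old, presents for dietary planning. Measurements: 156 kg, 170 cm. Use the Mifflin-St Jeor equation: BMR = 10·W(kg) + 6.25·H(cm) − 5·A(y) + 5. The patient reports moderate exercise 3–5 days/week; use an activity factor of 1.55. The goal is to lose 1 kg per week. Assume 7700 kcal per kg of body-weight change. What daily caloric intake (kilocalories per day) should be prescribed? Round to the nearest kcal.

2531 kilocalories per day

Mifflin-St Jeor (male): BMR = 10(156) + 6.25(170) − 5(57) + 5 = 1560 + 1062.5 − 285 + 5 = 2342.5 kcal/day.
TEE = 2342.5 × 1.55 = 3630.875 kcal/day.
Required daily deficit = 1 × 7700 ÷ 7 = 1100 kcal/day.
Target intake = 3630.875 − 1100 = 2530.875 kcal/day.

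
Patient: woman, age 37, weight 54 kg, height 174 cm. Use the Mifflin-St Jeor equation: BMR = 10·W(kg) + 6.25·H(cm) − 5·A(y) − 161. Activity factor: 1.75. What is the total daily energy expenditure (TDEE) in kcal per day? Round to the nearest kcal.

Mifflin-St Jeor (female): BMR = 10(54) + 6.25(174) − 5(37) − 161 = 540 + 1087.5 − 185 − 161 = 1281.5 kcal/day.
TEE = BMR × activity factor = 1281.5 × 1.75 = 2242.625 kcal/day.

2243 kcal per day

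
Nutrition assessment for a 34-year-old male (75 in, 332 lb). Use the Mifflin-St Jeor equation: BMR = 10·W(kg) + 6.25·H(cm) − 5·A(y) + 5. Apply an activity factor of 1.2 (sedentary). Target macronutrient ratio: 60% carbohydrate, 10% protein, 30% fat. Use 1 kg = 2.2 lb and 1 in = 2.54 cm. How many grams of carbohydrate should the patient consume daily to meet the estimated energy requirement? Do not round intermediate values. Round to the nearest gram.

Convert to metric: weight = 332 ÷ 2.2 = 150.9091 kg; height = 75 × 2.54 = 190.5 cm.
Mifflin-St Jeor (male): BMR = 10(150.9091) + 6.25(190.5) − 5(34) + 5 = 1509.0909 + 1190.625 − 170 + 5 = 2534.7159 kcal/day.
TEE = 2534.7159 × 1.2 = 3041.6591 kcal/day.
Carbohydrate energy = 60% × 3041.6591 = 1824.9955 kcal.
Carbohydrate = 1824.9955 ÷ 4 kcal/g = 456.2489 g.

456 g/day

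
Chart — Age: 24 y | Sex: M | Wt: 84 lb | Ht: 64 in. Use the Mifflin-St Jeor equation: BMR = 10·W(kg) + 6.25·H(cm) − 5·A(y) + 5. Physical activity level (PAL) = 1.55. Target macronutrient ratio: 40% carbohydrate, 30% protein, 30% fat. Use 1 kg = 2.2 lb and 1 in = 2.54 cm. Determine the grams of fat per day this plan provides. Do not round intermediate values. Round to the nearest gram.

Convert to metric: weight = 84 ÷ 2.2 = 38.1818 kg; height = 64 × 2.54 = 162.56 cm.
Mifflin-St Jeor (male): BMR = 10(38.1818) + 6.25(162.56) − 5(24) + 5 = 381.8182 + 1016 − 120 + 5 = 1282.8182 kcal/day.
TEE = 1282.8182 × 1.55 = 1988.3682 kcal/day.
Fat energy = 30% × 1988.3682 = 596.5105 kcal.
Fat = 596.5105 ÷ 9 kcal/g = 66.2789 g.

66 g/day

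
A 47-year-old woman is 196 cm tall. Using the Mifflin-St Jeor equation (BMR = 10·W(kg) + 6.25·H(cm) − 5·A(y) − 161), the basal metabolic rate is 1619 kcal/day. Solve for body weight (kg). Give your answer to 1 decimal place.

1619 = 10·W + 6.25(196) − 5(47) − 161
10·W = 1619 − 829 = 790, so W = 79 kg.

79.0 kg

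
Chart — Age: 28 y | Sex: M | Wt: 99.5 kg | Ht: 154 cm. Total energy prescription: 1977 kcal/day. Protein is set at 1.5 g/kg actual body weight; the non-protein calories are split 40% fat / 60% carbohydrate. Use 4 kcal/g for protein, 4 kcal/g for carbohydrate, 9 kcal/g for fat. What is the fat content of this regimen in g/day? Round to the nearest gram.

Protein = 1.5 × 99.5 = 149.25 g → 149.25 × 4 = 597 kcal.
Non-protein calories = 1977 − 597 = 1380 kcal.
Fat: 40% × 1380 = 552 kcal; carbohydrate: 828 kcal.
Fat: 552 kcal ÷ 9 kcal/g = 61.3333 g.

61 g/day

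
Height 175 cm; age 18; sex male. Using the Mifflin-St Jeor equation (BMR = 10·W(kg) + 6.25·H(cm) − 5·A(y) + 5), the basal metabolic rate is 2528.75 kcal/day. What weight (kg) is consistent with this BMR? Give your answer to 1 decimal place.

152.0 kg

2528.75 = 10·W + 6.25(175) − 5(18) + 5
10·W = 2528.75 − 1008.75 = 1520, so W = 152 kg.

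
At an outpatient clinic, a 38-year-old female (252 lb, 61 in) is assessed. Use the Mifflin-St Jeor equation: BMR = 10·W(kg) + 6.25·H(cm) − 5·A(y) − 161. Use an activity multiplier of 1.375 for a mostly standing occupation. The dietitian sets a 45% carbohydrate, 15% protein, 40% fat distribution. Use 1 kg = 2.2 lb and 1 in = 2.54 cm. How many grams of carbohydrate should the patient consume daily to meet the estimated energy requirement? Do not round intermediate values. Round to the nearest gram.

273 g/day

Convert to metric: weight = 252 ÷ 2.2 = 114.5455 kg; height = 61 × 2.54 = 154.94 cm.
Mifflin-St Jeor (female): BMR = 10(114.5455) + 6.25(154.94) − 5(38) − 161 = 1145.4545 + 968.375 − 190 − 161 = 1762.8295 kcal/day.
TEE = 1762.8295 × 1.375 = 2423.8906 kcal/day.
Carbohydrate energy = 45% × 2423.8906 = 1090.7508 kcal.
Carbohydrate = 1090.7508 ÷ 4 kcal/g = 272.6877 g.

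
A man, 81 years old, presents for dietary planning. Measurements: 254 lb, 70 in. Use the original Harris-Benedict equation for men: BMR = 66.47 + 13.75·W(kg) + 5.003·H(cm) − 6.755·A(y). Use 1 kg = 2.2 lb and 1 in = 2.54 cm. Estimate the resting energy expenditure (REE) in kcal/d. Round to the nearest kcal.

1996 kcal/d

Convert to metric: weight = 254 ÷ 2.2 = 115.4545 kg; height = 70 × 2.54 = 177.8 cm.
Harris-Benedict: BMR = 66.47 + 13.75(115.4545) + 5.003(177.8) − 6.755(81) = 1996.3484 kcal/day.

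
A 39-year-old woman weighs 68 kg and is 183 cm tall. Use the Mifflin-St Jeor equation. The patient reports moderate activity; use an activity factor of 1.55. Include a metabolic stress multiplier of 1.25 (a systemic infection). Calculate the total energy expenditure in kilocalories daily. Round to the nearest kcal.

2844 kilocalories daily

Mifflin-St Jeor (female): BMR = 10(68) + 6.25(183) − 5(39) − 161 = 680 + 1143.75 − 195 − 161 = 1467.75 kcal/day.
TEE = BMR × activity factor = 1467.75 × 1.55 = 2275.0125 kcal/day.
Apply stress factor: 2275.0125 × 1.25 = 2843.7656 kcal/day.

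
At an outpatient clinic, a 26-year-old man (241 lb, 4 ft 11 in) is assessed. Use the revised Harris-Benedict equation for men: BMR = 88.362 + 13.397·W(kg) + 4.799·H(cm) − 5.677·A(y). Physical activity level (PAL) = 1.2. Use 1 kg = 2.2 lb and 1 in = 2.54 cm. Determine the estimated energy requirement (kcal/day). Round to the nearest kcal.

2553 kcal/day

Convert to metric: weight = 241 ÷ 2.2 = 109.5455 kg; height = (4×12 + 11) × 2.54 = 59 × 2.54 = 149.86 cm.
Harris-Benedict: BMR = 88.362 + 13.397(109.5455) + 4.799(149.86) − 5.677(26) = 2127.5186 kcal/day.
TEE = BMR × activity factor = 2127.5186 × 1.2 = 2553.0223 kcal/day.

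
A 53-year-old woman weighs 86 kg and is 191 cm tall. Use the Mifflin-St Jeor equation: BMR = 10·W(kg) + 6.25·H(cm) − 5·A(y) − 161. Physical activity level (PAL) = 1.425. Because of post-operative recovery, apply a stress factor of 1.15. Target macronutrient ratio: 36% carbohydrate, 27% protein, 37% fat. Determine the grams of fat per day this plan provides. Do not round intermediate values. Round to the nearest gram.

110 g/day

Mifflin-St Jeor (female): BMR = 10(86) + 6.25(191) − 5(53) − 161 = 860 + 1193.75 − 265 − 161 = 1627.75 kcal/day.
TEE = 1627.75 × 1.425 = 2319.5438 kcal/day.
With stress factor 1.15: 2319.5438 × 1.15 = 2667.4753 kcal/day.
Fat energy = 37% × 2667.4753 = 986.9659 kcal.
Fat = 986.9659 ÷ 9 kcal/g = 109.6629 g.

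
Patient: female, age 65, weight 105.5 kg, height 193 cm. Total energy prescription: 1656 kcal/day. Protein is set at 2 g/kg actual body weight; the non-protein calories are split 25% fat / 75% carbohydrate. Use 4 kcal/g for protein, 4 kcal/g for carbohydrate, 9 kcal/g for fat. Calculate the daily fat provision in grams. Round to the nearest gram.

Protein = 2 × 105.5 = 211 g → 211 × 4 = 844 kcal.
Non-protein calories = 1656 − 844 = 812 kcal.
Fat: 25% × 812 = 203 kcal; carbohydrate: 609 kcal.
Fat: 203 kcal ÷ 9 kcal/g = 22.5556 g.

23 g/day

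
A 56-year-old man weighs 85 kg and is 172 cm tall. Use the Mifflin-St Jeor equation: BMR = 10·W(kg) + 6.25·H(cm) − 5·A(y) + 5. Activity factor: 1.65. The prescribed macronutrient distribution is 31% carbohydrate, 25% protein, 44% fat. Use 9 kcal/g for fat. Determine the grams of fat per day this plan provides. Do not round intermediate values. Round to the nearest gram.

Mifflin-St Jeor (male): BMR = 10(85) + 6.25(172) − 5(56) + 5 = 850 + 1075 − 280 + 5 = 1650 kcal/day.
TEE = 1650 × 1.65 = 2722.5 kcal/day.
Fat energy = 44% × 2722.5 = 1197.9 kcal.
Fat = 1197.9 ÷ 9 kcal/g = 133.1 g.

133 g/day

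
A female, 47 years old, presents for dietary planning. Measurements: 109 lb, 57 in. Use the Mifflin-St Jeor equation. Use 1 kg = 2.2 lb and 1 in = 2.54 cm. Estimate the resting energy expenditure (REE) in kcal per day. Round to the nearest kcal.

Convert to metric: weight = 109 ÷ 2.2 = 49.5455 kg; height = 57 × 2.54 = 144.78 cm.
Mifflin-St Jeor (female): BMR = 10(49.5455) + 6.25(144.78) − 5(47) − 161 = 495.4545 + 904.875 − 235 − 161 = 1004.3295 kcal/day.

1004 kcal per day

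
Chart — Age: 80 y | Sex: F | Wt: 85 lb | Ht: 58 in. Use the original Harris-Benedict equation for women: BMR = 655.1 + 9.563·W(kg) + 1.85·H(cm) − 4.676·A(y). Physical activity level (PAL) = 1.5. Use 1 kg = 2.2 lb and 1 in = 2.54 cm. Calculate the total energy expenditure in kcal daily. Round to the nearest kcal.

1385 kcal daily

Convert to metric: weight = 85 ÷ 2.2 = 38.6364 kg; height = 58 × 2.54 = 147.32 cm.
Harris-Benedict: BMR = 655.1 + 9.563(38.6364) + 1.85(147.32) − 4.676(80) = 923.0415 kcal/day.
TEE = BMR × activity factor = 923.0415 × 1.5 = 1384.5623 kcal/day.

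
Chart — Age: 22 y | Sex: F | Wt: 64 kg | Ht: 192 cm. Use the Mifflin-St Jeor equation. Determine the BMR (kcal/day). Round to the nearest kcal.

Mifflin-St Jeor (female): BMR = 10(64) + 6.25(192) − 5(22) − 161 = 640 + 1200 − 110 − 161 = 1569 kcal/day.

1569 kcal/day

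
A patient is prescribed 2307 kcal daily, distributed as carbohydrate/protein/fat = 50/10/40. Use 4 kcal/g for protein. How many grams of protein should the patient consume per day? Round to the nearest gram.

Protein energy = 10% × 2307 = 230.7 kcal.
At 4 kcal/g: 230.7 ÷ 4 = 57.675 g.

58 g/day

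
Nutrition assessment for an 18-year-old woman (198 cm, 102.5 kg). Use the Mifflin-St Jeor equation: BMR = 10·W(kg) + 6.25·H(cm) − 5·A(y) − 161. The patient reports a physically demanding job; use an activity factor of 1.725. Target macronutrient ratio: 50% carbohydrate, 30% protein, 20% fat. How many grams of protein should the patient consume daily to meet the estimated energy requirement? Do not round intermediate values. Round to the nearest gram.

Mifflin-St Jeor (female): BMR = 10(102.5) + 6.25(198) − 5(18) − 161 = 1025 + 1237.5 − 90 − 161 = 2011.5 kcal/day.
TEE = 2011.5 × 1.725 = 3469.8375 kcal/day.
Protein energy = 30% × 3469.8375 = 1040.9513 kcal.
Protein = 1040.9513 ÷ 4 kcal/g = 260.2378 g.

260 g/day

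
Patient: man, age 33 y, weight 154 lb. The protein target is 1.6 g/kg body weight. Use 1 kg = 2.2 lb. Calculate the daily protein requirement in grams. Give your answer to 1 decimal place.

112.0 g/day

Weight in kg = 154 ÷ 2.2 = 70 kg.
Protein = 1.6 g/kg × 70 kg = 112 g/day.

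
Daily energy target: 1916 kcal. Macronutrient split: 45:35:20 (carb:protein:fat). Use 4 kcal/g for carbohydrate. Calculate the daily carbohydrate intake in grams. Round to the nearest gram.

216 g/day

Carbohydrate energy = 45% × 1916 = 862.2 kcal.
At 4 kcal/g: 862.2 ÷ 4 = 215.55 g.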